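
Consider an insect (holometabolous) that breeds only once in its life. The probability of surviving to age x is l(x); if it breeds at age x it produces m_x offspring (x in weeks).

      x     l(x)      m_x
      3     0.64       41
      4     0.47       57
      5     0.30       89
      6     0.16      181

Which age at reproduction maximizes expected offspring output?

Expected offspring if breeding at age x = l(x) × m_x:
  age 3: 0.64 × 41 = 26.240
  age 4: 0.47 × 57 = 26.790
  age 5: 0.30 × 89 = 26.700
  age 6: 0.16 × 181 = 28.960
Maximum at age 6 (28.960).

6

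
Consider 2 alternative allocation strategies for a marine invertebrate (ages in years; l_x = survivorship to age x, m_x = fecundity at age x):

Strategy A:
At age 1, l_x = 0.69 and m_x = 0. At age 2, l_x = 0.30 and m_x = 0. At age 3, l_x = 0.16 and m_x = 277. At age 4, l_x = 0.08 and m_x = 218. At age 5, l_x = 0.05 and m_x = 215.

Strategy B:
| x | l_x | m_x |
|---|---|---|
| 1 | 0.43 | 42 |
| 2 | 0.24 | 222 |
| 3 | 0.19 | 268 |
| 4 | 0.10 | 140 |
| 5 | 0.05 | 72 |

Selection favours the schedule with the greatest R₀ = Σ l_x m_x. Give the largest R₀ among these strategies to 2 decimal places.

Strategy A: R₀ = 0.69×0 + 0.30×0 + 0.16×277 + 0.08×218 + 0.05×215 = 72.5100
Strategy B: R₀ = 0.43×42 + 0.24×222 + 0.19×268 + 0.10×140 + 0.05×72 = 139.8600
Highest R₀: strategy B with 139.8600.

139.86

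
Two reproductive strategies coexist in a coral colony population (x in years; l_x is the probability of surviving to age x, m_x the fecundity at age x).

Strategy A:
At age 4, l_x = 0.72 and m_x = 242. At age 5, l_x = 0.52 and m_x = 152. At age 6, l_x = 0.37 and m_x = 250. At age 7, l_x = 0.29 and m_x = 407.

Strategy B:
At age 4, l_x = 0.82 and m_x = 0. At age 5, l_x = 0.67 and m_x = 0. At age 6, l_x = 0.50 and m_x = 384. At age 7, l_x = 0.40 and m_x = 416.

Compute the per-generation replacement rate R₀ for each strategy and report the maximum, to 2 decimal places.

Strategy A: R₀ = 0.72×242 + 0.52×152 + 0.37×250 + 0.29×407 = 463.8100
Strategy B: R₀ = 0.82×0 + 0.67×0 + 0.50×384 + 0.40×416 = 358.4000
Highest R₀: strategy A with 463.8100.

463.81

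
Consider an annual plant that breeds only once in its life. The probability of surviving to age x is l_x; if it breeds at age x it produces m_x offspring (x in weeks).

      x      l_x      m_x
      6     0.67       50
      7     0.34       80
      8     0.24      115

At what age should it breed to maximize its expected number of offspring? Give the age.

Expected offspring if breeding at age x = l_x × m_x:
  age 6: 0.67 × 50 = 33.500
  age 7: 0.34 × 80 = 27.200
  age 8: 0.24 × 115 = 27.600
Maximum at age 6 (33.500).

6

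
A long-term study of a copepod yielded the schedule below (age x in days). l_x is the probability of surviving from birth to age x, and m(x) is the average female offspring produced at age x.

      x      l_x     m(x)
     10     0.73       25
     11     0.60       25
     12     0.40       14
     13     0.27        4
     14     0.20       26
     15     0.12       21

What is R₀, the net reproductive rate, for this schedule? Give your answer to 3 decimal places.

47.650

R₀ = Σ l_x m(x):
  age 10: 0.73 × 25 = 18.2500
  age 11: 0.60 × 25 = 15.0000
  age 12: 0.40 × 14 = 5.6000
  age 13: 0.27 × 4 = 1.0800
  age 14: 0.20 × 26 = 5.2000
  age 15: 0.12 × 21 = 2.5200
R₀ = 18.2500 + 15.0000 + 5.6000 + 1.0800 + 5.2000 + 2.5200 = 47.6500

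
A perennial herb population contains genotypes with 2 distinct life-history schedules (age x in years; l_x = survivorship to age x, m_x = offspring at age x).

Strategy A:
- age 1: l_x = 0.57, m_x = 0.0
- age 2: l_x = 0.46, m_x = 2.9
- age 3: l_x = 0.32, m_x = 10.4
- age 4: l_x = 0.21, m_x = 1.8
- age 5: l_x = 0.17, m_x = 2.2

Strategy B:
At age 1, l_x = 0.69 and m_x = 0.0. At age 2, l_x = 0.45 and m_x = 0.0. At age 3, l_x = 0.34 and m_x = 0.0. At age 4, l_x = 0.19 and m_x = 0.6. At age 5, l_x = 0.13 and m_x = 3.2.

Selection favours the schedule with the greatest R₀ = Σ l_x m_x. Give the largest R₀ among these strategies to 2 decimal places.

Strategy A: R₀ = 0.57×0.0 + 0.46×2.9 + 0.32×10.4 + 0.21×1.8 + 0.17×2.2 = 5.4140
Strategy B: R₀ = 0.69×0.0 + 0.45×0.0 + 0.34×0.0 + 0.19×0.6 + 0.13×3.2 = 0.5300
Highest R₀: strategy A with 5.4140.

5.41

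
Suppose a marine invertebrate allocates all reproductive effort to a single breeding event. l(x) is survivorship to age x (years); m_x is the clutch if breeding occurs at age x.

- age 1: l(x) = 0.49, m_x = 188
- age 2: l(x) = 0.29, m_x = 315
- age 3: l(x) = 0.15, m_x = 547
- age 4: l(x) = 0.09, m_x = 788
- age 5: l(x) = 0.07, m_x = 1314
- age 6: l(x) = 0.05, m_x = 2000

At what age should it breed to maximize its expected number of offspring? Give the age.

Expected offspring if breeding at age x = l(x) × m_x:
  age 1: 0.49 × 188 = 92.120
  age 2: 0.29 × 315 = 91.350
  age 3: 0.15 × 547 = 82.050
  age 4: 0.09 × 788 = 70.920
  age 5: 0.07 × 1314 = 91.980
  age 6: 0.05 × 2000 = 100.000
Maximum at age 6 (100.000).

6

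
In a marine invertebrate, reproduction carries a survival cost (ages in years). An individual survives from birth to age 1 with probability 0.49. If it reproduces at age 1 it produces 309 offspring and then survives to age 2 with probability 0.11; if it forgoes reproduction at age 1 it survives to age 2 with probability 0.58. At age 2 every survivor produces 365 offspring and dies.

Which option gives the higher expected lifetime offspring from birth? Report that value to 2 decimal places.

171.08

breed at age 1: R₀ = 0.49 × (309 + 0.11 × 365) = 0.49 × 349.1500 = 171.0835
delay to age 2: R₀ = 0.49 × (0.58 × 365) = 0.49 × 211.7000 = 103.7330
Higher: breed at age 1 (171.0835).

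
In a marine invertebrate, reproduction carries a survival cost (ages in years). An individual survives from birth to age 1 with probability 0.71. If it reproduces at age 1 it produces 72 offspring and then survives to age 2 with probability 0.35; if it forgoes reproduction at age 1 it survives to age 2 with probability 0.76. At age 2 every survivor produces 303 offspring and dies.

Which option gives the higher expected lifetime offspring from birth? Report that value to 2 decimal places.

163.50

breed at age 1: R₀ = 0.71 × (72 + 0.35 × 303) = 0.71 × 178.0500 = 126.4155
delay to age 2: R₀ = 0.71 × (0.76 × 303) = 0.71 × 230.2800 = 163.4988
Higher: delay to age 2 (163.4988).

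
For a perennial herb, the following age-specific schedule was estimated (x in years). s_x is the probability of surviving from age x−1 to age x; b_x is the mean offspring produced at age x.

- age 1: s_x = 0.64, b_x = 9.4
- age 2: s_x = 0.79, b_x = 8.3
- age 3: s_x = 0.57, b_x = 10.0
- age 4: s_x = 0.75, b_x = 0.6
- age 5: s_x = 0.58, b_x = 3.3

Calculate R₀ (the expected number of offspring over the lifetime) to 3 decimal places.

13.638

Survivorship from birth: l_x = s_1·s_2·…·s_x.
  l_1 = 0.64000
  l_2 = 0.50560
  l_3 = 0.28819
  l_4 = 0.21614
  l_5 = 0.12536
R₀ = Σ l_x b_x:
  age 1: 0.64000 × 9.4 = 6.0160
  age 2: 0.50560 × 8.3 = 4.1965
  age 3: 0.28819 × 10.0 = 2.8819
  age 4: 0.21614 × 0.6 = 0.1297
  age 5: 0.12536 × 3.3 = 0.4137
R₀ = 6.0160 + 4.1965 + 2.8819 + 0.1297 + 0.4137 = 13.6378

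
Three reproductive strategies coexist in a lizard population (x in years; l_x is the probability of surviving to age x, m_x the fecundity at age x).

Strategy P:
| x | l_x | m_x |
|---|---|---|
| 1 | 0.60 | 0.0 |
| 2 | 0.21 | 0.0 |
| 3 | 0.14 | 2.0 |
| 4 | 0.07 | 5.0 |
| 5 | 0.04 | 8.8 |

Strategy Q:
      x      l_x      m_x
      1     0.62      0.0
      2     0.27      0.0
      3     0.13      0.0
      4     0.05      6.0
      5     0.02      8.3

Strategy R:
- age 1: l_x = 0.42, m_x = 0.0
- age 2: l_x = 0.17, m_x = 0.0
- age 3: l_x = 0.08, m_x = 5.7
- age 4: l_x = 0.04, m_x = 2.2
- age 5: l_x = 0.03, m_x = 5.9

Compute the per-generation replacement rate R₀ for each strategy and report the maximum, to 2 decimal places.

0.98

Strategy P: R₀ = 0.60×0.0 + 0.21×0.0 + 0.14×2.0 + 0.07×5.0 + 0.04×8.8 = 0.9820
Strategy Q: R₀ = 0.62×0.0 + 0.27×0.0 + 0.13×0.0 + 0.05×6.0 + 0.02×8.3 = 0.4660
Strategy R: R₀ = 0.42×0.0 + 0.17×0.0 + 0.08×5.7 + 0.04×2.2 + 0.03×5.9 = 0.7210
Highest R₀: strategy P with 0.9820.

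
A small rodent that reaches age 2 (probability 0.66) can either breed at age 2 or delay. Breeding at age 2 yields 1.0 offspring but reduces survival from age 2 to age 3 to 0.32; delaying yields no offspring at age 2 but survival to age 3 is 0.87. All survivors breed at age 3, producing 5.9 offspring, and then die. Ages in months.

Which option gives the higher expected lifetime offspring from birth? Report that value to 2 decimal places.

3.39

breed at age 2: R₀ = 0.66 × (1.0 + 0.32 × 5.9) = 0.66 × 2.8880 = 1.9061
delay to age 3: R₀ = 0.66 × (0.87 × 5.9) = 0.66 × 5.1330 = 3.3878
Higher: delay to age 3 (3.3878).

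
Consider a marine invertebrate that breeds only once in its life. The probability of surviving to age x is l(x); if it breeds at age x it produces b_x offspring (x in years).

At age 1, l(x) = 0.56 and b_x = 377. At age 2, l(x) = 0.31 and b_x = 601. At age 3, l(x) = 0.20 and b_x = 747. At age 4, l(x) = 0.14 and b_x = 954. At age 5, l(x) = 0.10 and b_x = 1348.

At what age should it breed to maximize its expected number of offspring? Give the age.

Expected offspring if breeding at age x = l(x) × b_x:
  age 1: 0.56 × 377 = 211.120
  age 2: 0.31 × 601 = 186.310
  age 3: 0.20 × 747 = 149.400
  age 4: 0.14 × 954 = 133.560
  age 5: 0.10 × 1348 = 134.800
Maximum at age 1 (211.120).

1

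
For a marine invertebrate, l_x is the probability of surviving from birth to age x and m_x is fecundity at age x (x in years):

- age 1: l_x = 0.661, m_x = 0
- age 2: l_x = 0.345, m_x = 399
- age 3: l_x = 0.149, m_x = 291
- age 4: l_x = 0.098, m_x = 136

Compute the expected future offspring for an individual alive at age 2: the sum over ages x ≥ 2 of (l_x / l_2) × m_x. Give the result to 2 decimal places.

l_2 = 0.345. Conditional survival from age 2 to x is l_x / l_2.
  x=2: (0.345/0.345) × 399 = 399.0000
  x=3: (0.149/0.345) × 291 = 125.6783
  x=4: (0.098/0.345) × 136 = 38.6319
Sum = 399.0000 + 125.6783 + 38.6319 = 563.3101

563.31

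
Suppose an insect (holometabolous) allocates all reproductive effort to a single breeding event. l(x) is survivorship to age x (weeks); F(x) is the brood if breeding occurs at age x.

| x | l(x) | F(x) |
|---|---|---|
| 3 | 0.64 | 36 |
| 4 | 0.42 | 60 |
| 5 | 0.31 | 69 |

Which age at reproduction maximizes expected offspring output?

Expected offspring if breeding at age x = l(x) × F(x):
  age 3: 0.64 × 36 = 23.040
  age 4: 0.42 × 60 = 25.200
  age 5: 0.31 × 69 = 21.390
Maximum at age 4 (25.200).

4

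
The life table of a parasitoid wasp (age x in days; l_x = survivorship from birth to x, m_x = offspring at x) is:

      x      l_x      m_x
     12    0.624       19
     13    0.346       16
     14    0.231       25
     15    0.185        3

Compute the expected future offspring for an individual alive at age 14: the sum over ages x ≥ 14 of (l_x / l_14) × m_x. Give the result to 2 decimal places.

27.40

l_14 = 0.231. Conditional survival from age 14 to x is l_x / l_14.
  x=14: (0.231/0.231) × 25 = 25.0000
  x=15: (0.185/0.231) × 3 = 2.4026
Sum = 25.0000 + 2.4026 = 27.4026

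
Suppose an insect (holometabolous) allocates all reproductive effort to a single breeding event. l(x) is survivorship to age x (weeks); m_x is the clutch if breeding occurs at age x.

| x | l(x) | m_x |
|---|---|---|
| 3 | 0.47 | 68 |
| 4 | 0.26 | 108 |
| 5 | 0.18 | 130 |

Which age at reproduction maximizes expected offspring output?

Expected offspring if breeding at age x = l(x) × m_x:
  age 3: 0.47 × 68 = 31.960
  age 4: 0.26 × 108 = 28.080
  age 5: 0.18 × 130 = 23.400
Maximum at age 3 (31.960).

3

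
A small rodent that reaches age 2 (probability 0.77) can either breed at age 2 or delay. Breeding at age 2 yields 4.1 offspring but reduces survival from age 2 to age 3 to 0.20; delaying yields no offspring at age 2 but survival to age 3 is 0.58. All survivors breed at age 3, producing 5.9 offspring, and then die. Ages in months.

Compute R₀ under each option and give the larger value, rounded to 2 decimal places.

breed at age 2: R₀ = 0.77 × (4.1 + 0.20 × 5.9) = 0.77 × 5.2800 = 4.0656
delay to age 3: R₀ = 0.77 × (0.58 × 5.9) = 0.77 × 3.4220 = 2.6349
Higher: breed at age 2 (4.0656).

4.07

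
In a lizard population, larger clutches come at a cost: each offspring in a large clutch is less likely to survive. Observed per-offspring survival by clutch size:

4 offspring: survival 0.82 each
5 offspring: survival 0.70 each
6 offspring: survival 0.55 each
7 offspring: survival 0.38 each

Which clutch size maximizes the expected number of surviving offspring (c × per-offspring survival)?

5

Expected surviving offspring = c × s(c):
  c=4: 4 × 0.82 = 3.280
  c=5: 5 × 0.70 = 3.500
  c=6: 6 × 0.55 = 3.300
  c=7: 7 × 0.38 = 2.660
Maximum at c = 5 (3.500 surviving offspring).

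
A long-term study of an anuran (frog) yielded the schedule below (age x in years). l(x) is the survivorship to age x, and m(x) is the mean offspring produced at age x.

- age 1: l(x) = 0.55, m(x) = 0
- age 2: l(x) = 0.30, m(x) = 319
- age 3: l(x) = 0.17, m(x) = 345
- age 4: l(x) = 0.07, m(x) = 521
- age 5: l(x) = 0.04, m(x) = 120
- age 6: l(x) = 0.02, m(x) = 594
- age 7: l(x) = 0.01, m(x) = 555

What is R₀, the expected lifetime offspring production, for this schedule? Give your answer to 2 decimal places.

R₀ = Σ l(x) m(x):
  age 1: 0.55 × 0 = 0.0000
  age 2: 0.30 × 319 = 95.7000
  age 3: 0.17 × 345 = 58.6500
  age 4: 0.07 × 521 = 36.4700
  age 5: 0.04 × 120 = 4.8000
  age 6: 0.02 × 594 = 11.8800
  age 7: 0.01 × 555 = 5.5500
R₀ = 0.0000 + 95.7000 + 58.6500 + 36.4700 + 4.8000 + 11.8800 + 5.5500 = 213.0500

213.05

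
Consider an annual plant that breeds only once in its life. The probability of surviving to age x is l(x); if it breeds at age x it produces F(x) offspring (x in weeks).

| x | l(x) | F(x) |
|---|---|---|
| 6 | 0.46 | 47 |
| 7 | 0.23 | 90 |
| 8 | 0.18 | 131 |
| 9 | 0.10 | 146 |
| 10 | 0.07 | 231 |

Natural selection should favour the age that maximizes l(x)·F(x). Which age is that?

Expected offspring if breeding at age x = l(x) × F(x):
  age 6: 0.46 × 47 = 21.620
  age 7: 0.23 × 90 = 20.700
  age 8: 0.18 × 131 = 23.580
  age 9: 0.10 × 146 = 14.600
  age 10: 0.07 × 231 = 16.170
Maximum at age 8 (23.580).

8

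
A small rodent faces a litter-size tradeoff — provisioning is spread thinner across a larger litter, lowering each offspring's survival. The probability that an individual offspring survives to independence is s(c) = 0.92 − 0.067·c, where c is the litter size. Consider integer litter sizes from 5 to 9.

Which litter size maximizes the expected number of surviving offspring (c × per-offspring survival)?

7

Expected surviving offspring = c × s(c):
  c=5: 5 × 0.585 = 2.925
  c=6: 6 × 0.518 = 3.108
  c=7: 7 × 0.451 = 3.157
  c=8: 8 × 0.384 = 3.072
  c=9: 9 × 0.317 = 2.853
Maximum at c = 7 (3.157 surviving offspring).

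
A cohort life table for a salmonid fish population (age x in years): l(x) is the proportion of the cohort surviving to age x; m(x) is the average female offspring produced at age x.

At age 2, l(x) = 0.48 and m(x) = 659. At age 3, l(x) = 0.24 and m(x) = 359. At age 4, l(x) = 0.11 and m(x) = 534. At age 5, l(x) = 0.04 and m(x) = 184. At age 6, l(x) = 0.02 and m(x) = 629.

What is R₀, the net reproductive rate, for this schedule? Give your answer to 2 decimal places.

481.16

R₀ = Σ l(x) m(x):
  age 2: 0.48 × 659 = 316.3200
  age 3: 0.24 × 359 = 86.1600
  age 4: 0.11 × 534 = 58.7400
  age 5: 0.04 × 184 = 7.3600
  age 6: 0.02 × 629 = 12.5800
R₀ = 316.3200 + 86.1600 + 58.7400 + 7.3600 + 12.5800 = 481.1600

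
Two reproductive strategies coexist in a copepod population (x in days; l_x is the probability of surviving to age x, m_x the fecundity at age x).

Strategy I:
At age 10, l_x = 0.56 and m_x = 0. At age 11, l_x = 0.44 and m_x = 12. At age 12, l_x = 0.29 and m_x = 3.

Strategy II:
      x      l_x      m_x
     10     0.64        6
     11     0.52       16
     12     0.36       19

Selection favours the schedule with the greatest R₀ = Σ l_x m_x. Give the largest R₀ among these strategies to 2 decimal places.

19.00

Strategy I: R₀ = 0.56×0 + 0.44×12 + 0.29×3 = 6.1500
Strategy II: R₀ = 0.64×6 + 0.52×16 + 0.36×19 = 19.0000
Highest R₀: strategy II with 19.0000.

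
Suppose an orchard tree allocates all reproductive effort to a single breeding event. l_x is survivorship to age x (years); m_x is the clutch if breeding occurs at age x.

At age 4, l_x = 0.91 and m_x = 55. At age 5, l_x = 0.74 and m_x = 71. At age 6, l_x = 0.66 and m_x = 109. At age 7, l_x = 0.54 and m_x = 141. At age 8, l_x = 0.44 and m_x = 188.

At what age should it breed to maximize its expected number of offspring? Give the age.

Expected offspring if breeding at age x = l_x × m_x:
  age 4: 0.91 × 55 = 50.050
  age 5: 0.74 × 71 = 52.540
  age 6: 0.66 × 109 = 71.940
  age 7: 0.54 × 141 = 76.140
  age 8: 0.44 × 188 = 82.720
Maximum at age 8 (82.720).

8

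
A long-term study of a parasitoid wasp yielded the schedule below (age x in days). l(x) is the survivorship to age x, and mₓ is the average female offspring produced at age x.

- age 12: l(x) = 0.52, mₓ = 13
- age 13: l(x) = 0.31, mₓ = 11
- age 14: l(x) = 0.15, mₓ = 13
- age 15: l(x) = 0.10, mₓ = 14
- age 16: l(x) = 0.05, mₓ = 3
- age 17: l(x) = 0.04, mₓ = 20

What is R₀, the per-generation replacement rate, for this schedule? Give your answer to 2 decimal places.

R₀ = Σ l(x) mₓ:
  age 12: 0.52 × 13 = 6.7600
  age 13: 0.31 × 11 = 3.4100
  age 14: 0.15 × 13 = 1.9500
  age 15: 0.10 × 14 = 1.4000
  age 16: 0.05 × 3 = 0.1500
  age 17: 0.04 × 20 = 0.8000
R₀ = 6.7600 + 3.4100 + 1.9500 + 1.4000 + 0.1500 + 0.8000 = 14.4700

14.47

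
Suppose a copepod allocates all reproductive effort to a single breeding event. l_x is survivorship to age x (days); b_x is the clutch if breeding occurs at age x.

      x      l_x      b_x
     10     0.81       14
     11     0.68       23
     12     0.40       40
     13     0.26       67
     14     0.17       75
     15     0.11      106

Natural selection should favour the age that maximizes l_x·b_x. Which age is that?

13

Expected offspring if breeding at age x = l_x × b_x:
  age 10: 0.81 × 14 = 11.340
  age 11: 0.68 × 23 = 15.640
  age 12: 0.40 × 40 = 16.000
  age 13: 0.26 × 67 = 17.420
  age 14: 0.17 × 75 = 12.750
  age 15: 0.11 × 106 = 11.660
Maximum at age 13 (17.420).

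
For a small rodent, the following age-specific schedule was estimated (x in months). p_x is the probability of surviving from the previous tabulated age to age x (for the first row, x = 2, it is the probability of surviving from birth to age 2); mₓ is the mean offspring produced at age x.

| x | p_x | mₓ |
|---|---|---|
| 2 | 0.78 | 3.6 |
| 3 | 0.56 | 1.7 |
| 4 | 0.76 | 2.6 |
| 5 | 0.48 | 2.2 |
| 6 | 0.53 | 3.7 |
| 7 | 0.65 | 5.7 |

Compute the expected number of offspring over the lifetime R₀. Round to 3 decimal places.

Survivorship from birth: l_x = p_2·p_3·…·p_x.
  l_2 = 0.78000
  l_3 = 0.43680
  l_4 = 0.33197
  l_5 = 0.15934
  l_6 = 0.08445
  l_7 = 0.05489
R₀ = Σ l_x mₓ:
  age 2: 0.78000 × 3.6 = 2.8080
  age 3: 0.43680 × 1.7 = 0.7426
  age 4: 0.33197 × 2.6 = 0.8631
  age 5: 0.15934 × 2.2 = 0.3505
  age 6: 0.08445 × 3.7 = 0.3125
  age 7: 0.05489 × 5.7 = 0.3129
R₀ = 2.8080 + 0.7426 + 0.8631 + 0.3505 + 0.3125 + 0.3129 = 5.3896

5.390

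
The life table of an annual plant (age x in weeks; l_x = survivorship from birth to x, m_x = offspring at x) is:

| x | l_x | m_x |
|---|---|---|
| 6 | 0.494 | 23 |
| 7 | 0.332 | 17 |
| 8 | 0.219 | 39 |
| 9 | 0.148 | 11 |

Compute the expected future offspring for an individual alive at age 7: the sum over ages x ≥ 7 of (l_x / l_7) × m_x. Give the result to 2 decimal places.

47.63

l_7 = 0.332. Conditional survival from age 7 to x is l_x / l_7.
  x=7: (0.332/0.332) × 17 = 17.0000
  x=8: (0.219/0.332) × 39 = 25.7259
  x=9: (0.148/0.332) × 11 = 4.9036
Sum = 17.0000 + 25.7259 + 4.9036 = 47.6295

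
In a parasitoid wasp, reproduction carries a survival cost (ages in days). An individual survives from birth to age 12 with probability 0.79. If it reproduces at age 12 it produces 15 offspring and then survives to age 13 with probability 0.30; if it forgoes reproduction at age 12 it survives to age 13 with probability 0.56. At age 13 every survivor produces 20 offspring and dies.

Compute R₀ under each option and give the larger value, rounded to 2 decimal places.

breed at age 12: R₀ = 0.79 × (15 + 0.30 × 20) = 0.79 × 21.0000 = 16.5900
delay to age 13: R₀ = 0.79 × (0.56 × 20) = 0.79 × 11.2000 = 8.8480
Higher: breed at age 12 (16.5900).

16.59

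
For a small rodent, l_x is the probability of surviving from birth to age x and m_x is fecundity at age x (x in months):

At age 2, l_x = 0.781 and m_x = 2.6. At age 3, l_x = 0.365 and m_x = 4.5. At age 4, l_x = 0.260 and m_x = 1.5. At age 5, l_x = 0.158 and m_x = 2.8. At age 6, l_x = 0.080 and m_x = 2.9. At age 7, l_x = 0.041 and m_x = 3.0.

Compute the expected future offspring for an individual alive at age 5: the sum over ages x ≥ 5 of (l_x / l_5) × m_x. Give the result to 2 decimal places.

5.05

l_5 = 0.158. Conditional survival from age 5 to x is l_x / l_5.
  x=5: (0.158/0.158) × 2.8 = 2.8000
  x=6: (0.080/0.158) × 2.9 = 1.4684
  x=7: (0.041/0.158) × 3.0 = 0.7785
Sum = 2.8000 + 1.4684 + 0.7785 = 5.0468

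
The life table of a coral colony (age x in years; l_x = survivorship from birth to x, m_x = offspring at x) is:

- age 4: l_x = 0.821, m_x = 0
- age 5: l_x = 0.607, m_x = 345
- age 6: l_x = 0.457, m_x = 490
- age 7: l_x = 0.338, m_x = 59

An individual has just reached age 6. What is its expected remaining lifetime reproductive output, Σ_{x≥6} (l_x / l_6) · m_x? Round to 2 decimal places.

l_6 = 0.457. Conditional survival from age 6 to x is l_x / l_6.
  x=6: (0.457/0.457) × 490 = 490.0000
  x=7: (0.338/0.457) × 59 = 43.6368
Sum = 490.0000 + 43.6368 = 533.6368

533.64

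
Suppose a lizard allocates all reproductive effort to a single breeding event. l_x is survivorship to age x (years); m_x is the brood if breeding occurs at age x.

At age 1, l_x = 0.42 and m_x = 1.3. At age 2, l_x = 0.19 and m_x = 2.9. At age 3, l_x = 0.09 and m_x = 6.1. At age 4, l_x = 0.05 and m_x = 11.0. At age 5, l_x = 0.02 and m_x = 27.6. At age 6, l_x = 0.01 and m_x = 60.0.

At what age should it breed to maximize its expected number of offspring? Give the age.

6

Expected offspring if breeding at age x = l_x × m_x:
  age 1: 0.42 × 1.3 = 0.546
  age 2: 0.19 × 2.9 = 0.551
  age 3: 0.09 × 6.1 = 0.549
  age 4: 0.05 × 11.0 = 0.550
  age 5: 0.02 × 27.6 = 0.552
  age 6: 0.01 × 60.0 = 0.600
Maximum at age 6 (0.600).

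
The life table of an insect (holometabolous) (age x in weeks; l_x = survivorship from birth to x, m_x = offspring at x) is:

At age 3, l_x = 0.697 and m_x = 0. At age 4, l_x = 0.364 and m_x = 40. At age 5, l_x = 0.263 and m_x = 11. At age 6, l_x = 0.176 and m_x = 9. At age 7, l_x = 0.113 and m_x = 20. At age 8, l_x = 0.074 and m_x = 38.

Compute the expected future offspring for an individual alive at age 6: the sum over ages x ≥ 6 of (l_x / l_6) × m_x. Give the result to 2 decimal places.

37.82

l_6 = 0.176. Conditional survival from age 6 to x is l_x / l_6.
  x=6: (0.176/0.176) × 9 = 9.0000
  x=7: (0.113/0.176) × 20 = 12.8409
  x=8: (0.074/0.176) × 38 = 15.9773
Sum = 9.0000 + 12.8409 + 15.9773 = 37.8182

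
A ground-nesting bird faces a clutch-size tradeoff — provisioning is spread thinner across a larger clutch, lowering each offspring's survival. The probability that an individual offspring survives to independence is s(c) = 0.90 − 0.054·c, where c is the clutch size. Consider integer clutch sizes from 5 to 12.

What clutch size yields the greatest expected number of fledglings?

Expected fledglings = c × s(c):
  c=5: 5 × 0.630 = 3.150
  c=6: 6 × 0.576 = 3.456
  c=7: 7 × 0.522 = 3.654
  c=8: 8 × 0.468 = 3.744
  c=9: 9 × 0.414 = 3.726
  c=10: 10 × 0.360 = 3.600
  c=11: 11 × 0.306 = 3.366
  c=12: 12 × 0.252 = 3.024
Maximum at c = 8 (3.744 fledglings).

8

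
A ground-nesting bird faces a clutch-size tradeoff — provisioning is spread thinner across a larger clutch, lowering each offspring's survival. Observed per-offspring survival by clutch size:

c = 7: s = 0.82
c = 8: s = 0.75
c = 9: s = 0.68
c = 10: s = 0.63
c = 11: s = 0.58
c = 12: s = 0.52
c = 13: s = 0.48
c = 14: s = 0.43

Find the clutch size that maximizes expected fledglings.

11

Expected fledglings = c × s(c):
  c=7: 7 × 0.82 = 5.740
  c=8: 8 × 0.75 = 6.000
  c=9: 9 × 0.68 = 6.120
  c=10: 10 × 0.63 = 6.300
  c=11: 11 × 0.58 = 6.380
  c=12: 12 × 0.52 = 6.240
  c=13: 13 × 0.48 = 6.240
  c=14: 14 × 0.43 = 6.020
Maximum at c = 11 (6.380 fledglings).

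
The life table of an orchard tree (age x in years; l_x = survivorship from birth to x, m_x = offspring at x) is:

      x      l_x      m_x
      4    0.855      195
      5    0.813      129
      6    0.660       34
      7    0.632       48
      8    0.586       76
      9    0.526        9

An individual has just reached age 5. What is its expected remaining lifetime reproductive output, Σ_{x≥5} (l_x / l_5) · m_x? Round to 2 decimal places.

l_5 = 0.813. Conditional survival from age 5 to x is l_x / l_5.
  x=5: (0.813/0.813) × 129 = 129.0000
  x=6: (0.660/0.813) × 34 = 27.6015
  x=7: (0.632/0.813) × 48 = 37.3137
  x=8: (0.586/0.813) × 76 = 54.7798
  x=9: (0.526/0.813) × 9 = 5.8229
Sum = 129.0000 + 27.6015 + 37.3137 + 54.7798 + 5.8229 = 254.5178

254.52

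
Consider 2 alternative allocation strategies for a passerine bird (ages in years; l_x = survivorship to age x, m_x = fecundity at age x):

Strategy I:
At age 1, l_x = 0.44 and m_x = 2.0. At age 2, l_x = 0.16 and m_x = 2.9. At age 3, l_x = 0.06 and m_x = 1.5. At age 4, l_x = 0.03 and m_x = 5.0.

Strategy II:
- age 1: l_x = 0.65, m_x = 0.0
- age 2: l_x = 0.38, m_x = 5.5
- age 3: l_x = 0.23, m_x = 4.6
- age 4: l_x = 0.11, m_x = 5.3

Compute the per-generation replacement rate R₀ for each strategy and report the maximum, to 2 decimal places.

3.73

Strategy I: R₀ = 0.44×2.0 + 0.16×2.9 + 0.06×1.5 + 0.03×5.0 = 1.5840
Strategy II: R₀ = 0.65×0.0 + 0.38×5.5 + 0.23×4.6 + 0.11×5.3 = 3.7310
Highest R₀: strategy II with 3.7310.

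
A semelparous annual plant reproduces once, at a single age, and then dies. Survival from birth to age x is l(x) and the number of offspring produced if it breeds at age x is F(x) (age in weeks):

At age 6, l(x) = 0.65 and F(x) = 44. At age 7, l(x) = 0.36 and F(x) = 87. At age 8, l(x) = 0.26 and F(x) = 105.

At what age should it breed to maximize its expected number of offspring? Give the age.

Expected offspring if breeding at age x = l(x) × F(x):
  age 6: 0.65 × 44 = 28.600
  age 7: 0.36 × 87 = 31.320
  age 8: 0.26 × 105 = 27.300
Maximum at age 7 (31.320).

7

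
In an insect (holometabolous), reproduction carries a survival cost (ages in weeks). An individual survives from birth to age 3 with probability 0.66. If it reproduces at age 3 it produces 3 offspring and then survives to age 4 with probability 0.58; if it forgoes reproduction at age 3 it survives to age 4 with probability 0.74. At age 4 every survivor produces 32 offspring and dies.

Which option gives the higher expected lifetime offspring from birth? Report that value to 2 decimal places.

breed at age 3: R₀ = 0.66 × (3 + 0.58 × 32) = 0.66 × 21.5600 = 14.2296
delay to age 4: R₀ = 0.66 × (0.74 × 32) = 0.66 × 23.6800 = 15.6288
Higher: delay to age 4 (15.6288).

15.63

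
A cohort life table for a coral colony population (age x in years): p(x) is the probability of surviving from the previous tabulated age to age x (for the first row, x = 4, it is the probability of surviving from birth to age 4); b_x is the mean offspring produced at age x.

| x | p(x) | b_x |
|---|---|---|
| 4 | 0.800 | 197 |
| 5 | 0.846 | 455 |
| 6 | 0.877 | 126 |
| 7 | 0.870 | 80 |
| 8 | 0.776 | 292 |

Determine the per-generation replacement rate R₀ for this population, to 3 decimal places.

Survivorship from birth: l_x = p_4·p_5·…·p_x.
  l_4 = 0.80000
  l_5 = 0.67680
  l_6 = 0.59355
  l_7 = 0.51639
  l_8 = 0.40072
R₀ = Σ l_x b_x:
  age 4: 0.80000 × 197 = 157.6000
  age 5: 0.67680 × 455 = 307.9440
  age 6: 0.59355 × 126 = 74.7873
  age 7: 0.51639 × 80 = 41.3112
  age 8: 0.40072 × 292 = 117.0102
R₀ = 157.6000 + 307.9440 + 74.7873 + 41.3112 + 117.0102 = 698.6527

698.653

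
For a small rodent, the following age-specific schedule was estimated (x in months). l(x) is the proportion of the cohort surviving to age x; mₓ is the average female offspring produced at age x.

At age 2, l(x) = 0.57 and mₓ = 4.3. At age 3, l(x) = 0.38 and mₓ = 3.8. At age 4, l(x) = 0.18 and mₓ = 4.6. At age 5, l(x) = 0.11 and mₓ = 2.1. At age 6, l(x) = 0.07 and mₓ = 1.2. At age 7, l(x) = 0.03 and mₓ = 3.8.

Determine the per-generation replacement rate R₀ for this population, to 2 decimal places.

5.15

R₀ = Σ l(x) mₓ:
  age 2: 0.57 × 4.3 = 2.4510
  age 3: 0.38 × 3.8 = 1.4440
  age 4: 0.18 × 4.6 = 0.8280
  age 5: 0.11 × 2.1 = 0.2310
  age 6: 0.07 × 1.2 = 0.0840
  age 7: 0.03 × 3.8 = 0.1140
R₀ = 2.4510 + 1.4440 + 0.8280 + 0.2310 + 0.0840 + 0.1140 = 5.1520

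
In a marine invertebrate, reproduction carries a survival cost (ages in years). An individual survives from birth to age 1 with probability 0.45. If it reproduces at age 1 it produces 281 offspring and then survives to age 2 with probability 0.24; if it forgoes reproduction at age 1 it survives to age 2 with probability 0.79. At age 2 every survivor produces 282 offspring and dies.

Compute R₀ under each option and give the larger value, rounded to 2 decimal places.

156.91

breed at age 1: R₀ = 0.45 × (281 + 0.24 × 282) = 0.45 × 348.6800 = 156.9060
delay to age 2: R₀ = 0.45 × (0.79 × 282) = 0.45 × 222.7800 = 100.2510
Higher: breed at age 1 (156.9060).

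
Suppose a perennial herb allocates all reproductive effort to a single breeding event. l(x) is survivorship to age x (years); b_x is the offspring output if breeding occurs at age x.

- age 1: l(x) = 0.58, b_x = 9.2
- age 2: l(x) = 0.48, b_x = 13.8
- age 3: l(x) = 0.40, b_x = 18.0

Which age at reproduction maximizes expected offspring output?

3

Expected offspring if breeding at age x = l(x) × b_x:
  age 1: 0.58 × 9.2 = 5.336
  age 2: 0.48 × 13.8 = 6.624
  age 3: 0.40 × 18.0 = 7.200
Maximum at age 3 (7.200).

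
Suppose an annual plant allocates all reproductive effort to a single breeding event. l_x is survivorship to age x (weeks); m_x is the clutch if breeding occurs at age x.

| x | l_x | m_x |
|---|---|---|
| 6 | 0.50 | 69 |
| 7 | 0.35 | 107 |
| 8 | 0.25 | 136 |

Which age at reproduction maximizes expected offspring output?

Expected offspring if breeding at age x = l_x × m_x:
  age 6: 0.50 × 69 = 34.500
  age 7: 0.35 × 107 = 37.450
  age 8: 0.25 × 136 = 34.000
Maximum at age 7 (37.450).

7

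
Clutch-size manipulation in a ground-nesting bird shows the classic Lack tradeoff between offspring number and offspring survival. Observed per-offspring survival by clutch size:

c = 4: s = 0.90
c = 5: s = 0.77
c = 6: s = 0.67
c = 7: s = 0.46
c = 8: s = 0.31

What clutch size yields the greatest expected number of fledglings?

6

Expected fledglings = c × s(c):
  c=4: 4 × 0.90 = 3.600
  c=5: 5 × 0.77 = 3.850
  c=6: 6 × 0.67 = 4.020
  c=7: 7 × 0.46 = 3.220
  c=8: 8 × 0.31 = 2.480
Maximum at c = 6 (4.020 fledglings).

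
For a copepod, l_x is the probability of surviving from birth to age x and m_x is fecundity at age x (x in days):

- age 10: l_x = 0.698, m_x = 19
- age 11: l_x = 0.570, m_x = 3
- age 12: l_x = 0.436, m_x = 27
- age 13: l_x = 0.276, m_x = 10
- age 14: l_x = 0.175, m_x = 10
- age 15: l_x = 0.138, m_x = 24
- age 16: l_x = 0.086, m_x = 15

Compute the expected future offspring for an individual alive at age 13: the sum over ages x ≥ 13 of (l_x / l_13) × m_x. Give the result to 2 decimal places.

33.01

l_13 = 0.276. Conditional survival from age 13 to x is l_x / l_13.
  x=13: (0.276/0.276) × 10 = 10.0000
  x=14: (0.175/0.276) × 10 = 6.3406
  x=15: (0.138/0.276) × 24 = 12.0000
  x=16: (0.086/0.276) × 15 = 4.6739
Sum = 10.0000 + 6.3406 + 12.0000 + 4.6739 = 33.0145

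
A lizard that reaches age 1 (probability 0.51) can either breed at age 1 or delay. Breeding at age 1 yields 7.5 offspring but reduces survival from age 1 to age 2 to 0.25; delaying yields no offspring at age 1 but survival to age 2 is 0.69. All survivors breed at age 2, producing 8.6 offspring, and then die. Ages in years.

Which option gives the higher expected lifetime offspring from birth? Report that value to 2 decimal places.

4.92

breed at age 1: R₀ = 0.51 × (7.5 + 0.25 × 8.6) = 0.51 × 9.6500 = 4.9215
delay to age 2: R₀ = 0.51 × (0.69 × 8.6) = 0.51 × 5.9340 = 3.0263
Higher: breed at age 1 (4.9215).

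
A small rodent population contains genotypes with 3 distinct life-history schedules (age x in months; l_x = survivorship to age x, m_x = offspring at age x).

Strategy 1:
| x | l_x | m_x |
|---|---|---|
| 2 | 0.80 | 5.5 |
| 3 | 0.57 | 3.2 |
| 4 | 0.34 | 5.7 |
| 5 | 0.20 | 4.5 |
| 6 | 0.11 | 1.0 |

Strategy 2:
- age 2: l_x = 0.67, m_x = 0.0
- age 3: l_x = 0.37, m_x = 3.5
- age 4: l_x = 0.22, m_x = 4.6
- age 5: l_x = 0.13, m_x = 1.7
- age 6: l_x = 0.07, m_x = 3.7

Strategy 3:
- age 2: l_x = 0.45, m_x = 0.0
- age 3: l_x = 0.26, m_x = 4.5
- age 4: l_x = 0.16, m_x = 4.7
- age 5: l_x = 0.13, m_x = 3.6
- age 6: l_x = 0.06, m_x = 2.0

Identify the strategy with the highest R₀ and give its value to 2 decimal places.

9.17

Strategy 1: R₀ = 0.80×5.5 + 0.57×3.2 + 0.34×5.7 + 0.20×4.5 + 0.11×1.0 = 9.1720
Strategy 2: R₀ = 0.67×0.0 + 0.37×3.5 + 0.22×4.6 + 0.13×1.7 + 0.07×3.7 = 2.7870
Strategy 3: R₀ = 0.45×0.0 + 0.26×4.5 + 0.16×4.7 + 0.13×3.6 + 0.06×2.0 = 2.5100
Highest R₀: strategy 1 with 9.1720.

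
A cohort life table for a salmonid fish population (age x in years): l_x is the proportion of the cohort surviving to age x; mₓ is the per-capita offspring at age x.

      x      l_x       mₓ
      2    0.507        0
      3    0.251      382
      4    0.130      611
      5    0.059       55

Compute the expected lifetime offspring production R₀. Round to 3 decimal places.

178.557

R₀ = Σ l_x mₓ:
  age 2: 0.507 × 0 = 0.0000
  age 3: 0.251 × 382 = 95.8820
  age 4: 0.130 × 611 = 79.4300
  age 5: 0.059 × 55 = 3.2450
R₀ = 0.0000 + 95.8820 + 79.4300 + 3.2450 = 178.5570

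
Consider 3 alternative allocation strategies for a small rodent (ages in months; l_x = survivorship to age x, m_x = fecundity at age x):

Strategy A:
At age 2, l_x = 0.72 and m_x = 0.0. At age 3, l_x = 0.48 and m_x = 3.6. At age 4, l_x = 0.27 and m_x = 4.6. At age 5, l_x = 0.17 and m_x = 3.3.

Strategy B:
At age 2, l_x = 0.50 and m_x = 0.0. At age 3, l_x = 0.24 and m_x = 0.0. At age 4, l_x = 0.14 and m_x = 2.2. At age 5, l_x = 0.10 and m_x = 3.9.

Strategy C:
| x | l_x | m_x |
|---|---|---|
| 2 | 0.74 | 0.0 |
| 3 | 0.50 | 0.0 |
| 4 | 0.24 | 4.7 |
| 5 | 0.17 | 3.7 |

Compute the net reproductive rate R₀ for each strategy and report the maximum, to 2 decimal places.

3.53

Strategy A: R₀ = 0.72×0.0 + 0.48×3.6 + 0.27×4.6 + 0.17×3.3 = 3.5310
Strategy B: R₀ = 0.50×0.0 + 0.24×0.0 + 0.14×2.2 + 0.10×3.9 = 0.6980
Strategy C: R₀ = 0.74×0.0 + 0.50×0.0 + 0.24×4.7 + 0.17×3.7 = 1.7570
Highest R₀: strategy A with 3.5310.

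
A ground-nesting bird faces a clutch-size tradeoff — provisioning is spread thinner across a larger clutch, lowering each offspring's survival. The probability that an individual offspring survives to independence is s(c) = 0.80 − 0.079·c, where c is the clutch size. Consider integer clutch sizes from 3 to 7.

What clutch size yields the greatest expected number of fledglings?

Expected fledglings = c × s(c):
  c=3: 3 × 0.563 = 1.689
  c=4: 4 × 0.484 = 1.936
  c=5: 5 × 0.405 = 2.025
  c=6: 6 × 0.326 = 1.956
  c=7: 7 × 0.247 = 1.729
Maximum at c = 5 (2.025 fledglings).

5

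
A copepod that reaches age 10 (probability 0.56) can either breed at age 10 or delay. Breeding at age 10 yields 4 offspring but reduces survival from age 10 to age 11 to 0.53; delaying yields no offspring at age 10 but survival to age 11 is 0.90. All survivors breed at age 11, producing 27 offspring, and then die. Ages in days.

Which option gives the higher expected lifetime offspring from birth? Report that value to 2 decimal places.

13.61

breed at age 10: R₀ = 0.56 × (4 + 0.53 × 27) = 0.56 × 18.3100 = 10.2536
delay to age 11: R₀ = 0.56 × (0.90 × 27) = 0.56 × 24.3000 = 13.6080
Higher: delay to age 11 (13.6080).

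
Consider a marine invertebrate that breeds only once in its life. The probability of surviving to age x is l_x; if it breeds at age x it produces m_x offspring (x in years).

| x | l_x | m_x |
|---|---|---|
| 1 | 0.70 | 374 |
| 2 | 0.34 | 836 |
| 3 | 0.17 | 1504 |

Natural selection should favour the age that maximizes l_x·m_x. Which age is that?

2

Expected offspring if breeding at age x = l_x × m_x:
  age 1: 0.70 × 374 = 261.800
  age 2: 0.34 × 836 = 284.240
  age 3: 0.17 × 1504 = 255.680
Maximum at age 2 (284.240).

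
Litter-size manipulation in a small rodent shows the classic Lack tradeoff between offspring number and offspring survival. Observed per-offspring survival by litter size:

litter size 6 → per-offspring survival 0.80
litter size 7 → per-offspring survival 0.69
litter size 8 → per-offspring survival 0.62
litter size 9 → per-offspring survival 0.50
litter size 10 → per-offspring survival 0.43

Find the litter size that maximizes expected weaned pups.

Expected weaned pups = c × s(c):
  c=6: 6 × 0.80 = 4.800
  c=7: 7 × 0.69 = 4.830
  c=8: 8 × 0.62 = 4.960
  c=9: 9 × 0.50 = 4.500
  c=10: 10 × 0.43 = 4.300
Maximum at c = 8 (4.960 weaned pups).

8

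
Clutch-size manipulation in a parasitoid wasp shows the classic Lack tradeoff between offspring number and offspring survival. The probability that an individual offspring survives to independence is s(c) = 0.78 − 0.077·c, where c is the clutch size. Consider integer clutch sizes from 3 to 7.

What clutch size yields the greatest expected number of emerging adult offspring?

Expected emerging adult offspring = c × s(c):
  c=3: 3 × 0.549 = 1.647
  c=4: 4 × 0.472 = 1.888
  c=5: 5 × 0.395 = 1.975
  c=6: 6 × 0.318 = 1.908
  c=7: 7 × 0.241 = 1.687
Maximum at c = 5 (1.975 emerging adult offspring).

5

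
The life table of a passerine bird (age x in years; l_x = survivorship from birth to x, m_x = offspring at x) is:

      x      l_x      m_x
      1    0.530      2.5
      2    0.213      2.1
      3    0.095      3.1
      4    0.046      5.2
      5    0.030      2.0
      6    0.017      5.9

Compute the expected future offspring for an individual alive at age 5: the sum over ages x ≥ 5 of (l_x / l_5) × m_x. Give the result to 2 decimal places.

5.34

l_5 = 0.030. Conditional survival from age 5 to x is l_x / l_5.
  x=5: (0.030/0.030) × 2.0 = 2.0000
  x=6: (0.017/0.030) × 5.9 = 3.3433
Sum = 2.0000 + 3.3433 = 5.3433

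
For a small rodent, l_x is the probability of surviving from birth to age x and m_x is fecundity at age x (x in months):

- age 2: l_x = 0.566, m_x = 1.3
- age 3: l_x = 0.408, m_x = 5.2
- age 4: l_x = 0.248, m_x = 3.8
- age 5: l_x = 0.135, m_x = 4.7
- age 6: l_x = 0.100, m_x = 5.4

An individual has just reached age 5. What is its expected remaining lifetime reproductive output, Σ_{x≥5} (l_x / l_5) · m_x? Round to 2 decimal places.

l_5 = 0.135. Conditional survival from age 5 to x is l_x / l_5.
  x=5: (0.135/0.135) × 4.7 = 4.7000
  x=6: (0.100/0.135) × 5.4 = 4.0000
Sum = 4.7000 + 4.0000 = 8.7000

8.70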